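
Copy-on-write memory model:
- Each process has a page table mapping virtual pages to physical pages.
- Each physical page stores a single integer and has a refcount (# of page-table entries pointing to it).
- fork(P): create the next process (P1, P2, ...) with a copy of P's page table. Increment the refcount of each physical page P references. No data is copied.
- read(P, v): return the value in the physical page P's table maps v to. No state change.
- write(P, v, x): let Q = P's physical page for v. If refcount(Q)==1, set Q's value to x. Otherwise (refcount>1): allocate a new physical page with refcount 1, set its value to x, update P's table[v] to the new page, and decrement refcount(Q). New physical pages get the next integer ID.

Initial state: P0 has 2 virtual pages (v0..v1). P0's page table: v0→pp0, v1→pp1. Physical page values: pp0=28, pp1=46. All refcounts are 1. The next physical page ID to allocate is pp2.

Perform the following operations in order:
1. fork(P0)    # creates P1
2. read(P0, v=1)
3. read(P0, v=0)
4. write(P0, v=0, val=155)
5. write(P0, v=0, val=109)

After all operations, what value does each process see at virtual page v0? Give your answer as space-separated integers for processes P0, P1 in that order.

Answer: 109 28

Derivation:
Op 1: fork(P0) -> P1. 2 ppages; refcounts: pp0:2 pp1:2
Op 2: read(P0, v1) -> 46. No state change.
Op 3: read(P0, v0) -> 28. No state change.
Op 4: write(P0, v0, 155). refcount(pp0)=2>1 -> COPY to pp2. 3 ppages; refcounts: pp0:1 pp1:2 pp2:1
Op 5: write(P0, v0, 109). refcount(pp2)=1 -> write in place. 3 ppages; refcounts: pp0:1 pp1:2 pp2:1
P0: v0 -> pp2 = 109
P1: v0 -> pp0 = 28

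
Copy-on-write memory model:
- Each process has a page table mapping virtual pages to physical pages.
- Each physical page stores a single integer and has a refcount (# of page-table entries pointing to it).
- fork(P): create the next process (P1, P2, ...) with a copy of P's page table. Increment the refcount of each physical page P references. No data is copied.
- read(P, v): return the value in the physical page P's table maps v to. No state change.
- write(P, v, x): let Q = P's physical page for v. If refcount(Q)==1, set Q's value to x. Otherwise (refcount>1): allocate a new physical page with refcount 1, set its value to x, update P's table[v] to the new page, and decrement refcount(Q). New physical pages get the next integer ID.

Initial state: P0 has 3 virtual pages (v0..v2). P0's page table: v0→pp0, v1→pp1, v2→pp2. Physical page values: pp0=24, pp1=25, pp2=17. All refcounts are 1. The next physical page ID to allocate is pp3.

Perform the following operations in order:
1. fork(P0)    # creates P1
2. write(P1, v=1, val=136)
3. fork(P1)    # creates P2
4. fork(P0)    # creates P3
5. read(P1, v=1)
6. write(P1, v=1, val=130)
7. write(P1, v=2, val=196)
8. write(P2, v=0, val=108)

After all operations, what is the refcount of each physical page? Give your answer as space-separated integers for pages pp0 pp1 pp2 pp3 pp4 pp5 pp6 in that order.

Op 1: fork(P0) -> P1. 3 ppages; refcounts: pp0:2 pp1:2 pp2:2
Op 2: write(P1, v1, 136). refcount(pp1)=2>1 -> COPY to pp3. 4 ppages; refcounts: pp0:2 pp1:1 pp2:2 pp3:1
Op 3: fork(P1) -> P2. 4 ppages; refcounts: pp0:3 pp1:1 pp2:3 pp3:2
Op 4: fork(P0) -> P3. 4 ppages; refcounts: pp0:4 pp1:2 pp2:4 pp3:2
Op 5: read(P1, v1) -> 136. No state change.
Op 6: write(P1, v1, 130). refcount(pp3)=2>1 -> COPY to pp4. 5 ppages; refcounts: pp0:4 pp1:2 pp2:4 pp3:1 pp4:1
Op 7: write(P1, v2, 196). refcount(pp2)=4>1 -> COPY to pp5. 6 ppages; refcounts: pp0:4 pp1:2 pp2:3 pp3:1 pp4:1 pp5:1
Op 8: write(P2, v0, 108). refcount(pp0)=4>1 -> COPY to pp6. 7 ppages; refcounts: pp0:3 pp1:2 pp2:3 pp3:1 pp4:1 pp5:1 pp6:1

Answer: 3 2 3 1 1 1 1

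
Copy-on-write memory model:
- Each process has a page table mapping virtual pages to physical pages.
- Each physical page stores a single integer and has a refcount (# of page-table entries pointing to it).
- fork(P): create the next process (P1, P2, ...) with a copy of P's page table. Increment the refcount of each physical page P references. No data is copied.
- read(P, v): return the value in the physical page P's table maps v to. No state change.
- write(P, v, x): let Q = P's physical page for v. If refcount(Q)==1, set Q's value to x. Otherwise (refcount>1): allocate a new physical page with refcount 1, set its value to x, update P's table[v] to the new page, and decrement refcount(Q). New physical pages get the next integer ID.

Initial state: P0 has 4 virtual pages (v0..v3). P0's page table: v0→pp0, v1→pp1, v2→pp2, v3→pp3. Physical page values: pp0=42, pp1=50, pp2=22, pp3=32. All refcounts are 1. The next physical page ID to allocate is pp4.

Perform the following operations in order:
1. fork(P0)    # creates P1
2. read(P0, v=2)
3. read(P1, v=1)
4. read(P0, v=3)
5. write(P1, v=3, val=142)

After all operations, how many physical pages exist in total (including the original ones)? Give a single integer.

Op 1: fork(P0) -> P1. 4 ppages; refcounts: pp0:2 pp1:2 pp2:2 pp3:2
Op 2: read(P0, v2) -> 22. No state change.
Op 3: read(P1, v1) -> 50. No state change.
Op 4: read(P0, v3) -> 32. No state change.
Op 5: write(P1, v3, 142). refcount(pp3)=2>1 -> COPY to pp4. 5 ppages; refcounts: pp0:2 pp1:2 pp2:2 pp3:1 pp4:1

Answer: 5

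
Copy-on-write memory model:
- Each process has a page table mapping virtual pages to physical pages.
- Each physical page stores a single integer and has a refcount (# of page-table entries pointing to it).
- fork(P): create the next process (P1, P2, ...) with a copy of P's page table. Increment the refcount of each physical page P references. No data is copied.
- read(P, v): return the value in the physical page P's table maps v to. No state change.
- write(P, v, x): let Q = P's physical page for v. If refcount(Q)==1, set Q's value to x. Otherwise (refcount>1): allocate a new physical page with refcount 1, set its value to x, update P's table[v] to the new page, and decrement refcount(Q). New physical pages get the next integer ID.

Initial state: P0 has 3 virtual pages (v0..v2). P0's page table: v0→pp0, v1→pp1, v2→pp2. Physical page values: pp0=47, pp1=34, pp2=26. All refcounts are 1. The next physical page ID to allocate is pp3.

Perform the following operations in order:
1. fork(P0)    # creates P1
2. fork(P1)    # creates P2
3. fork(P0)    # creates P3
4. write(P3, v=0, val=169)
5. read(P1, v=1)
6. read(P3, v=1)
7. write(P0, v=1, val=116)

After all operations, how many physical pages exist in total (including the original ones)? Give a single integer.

Answer: 5

Derivation:
Op 1: fork(P0) -> P1. 3 ppages; refcounts: pp0:2 pp1:2 pp2:2
Op 2: fork(P1) -> P2. 3 ppages; refcounts: pp0:3 pp1:3 pp2:3
Op 3: fork(P0) -> P3. 3 ppages; refcounts: pp0:4 pp1:4 pp2:4
Op 4: write(P3, v0, 169). refcount(pp0)=4>1 -> COPY to pp3. 4 ppages; refcounts: pp0:3 pp1:4 pp2:4 pp3:1
Op 5: read(P1, v1) -> 34. No state change.
Op 6: read(P3, v1) -> 34. No state change.
Op 7: write(P0, v1, 116). refcount(pp1)=4>1 -> COPY to pp4. 5 ppages; refcounts: pp0:3 pp1:3 pp2:4 pp3:1 pp4:1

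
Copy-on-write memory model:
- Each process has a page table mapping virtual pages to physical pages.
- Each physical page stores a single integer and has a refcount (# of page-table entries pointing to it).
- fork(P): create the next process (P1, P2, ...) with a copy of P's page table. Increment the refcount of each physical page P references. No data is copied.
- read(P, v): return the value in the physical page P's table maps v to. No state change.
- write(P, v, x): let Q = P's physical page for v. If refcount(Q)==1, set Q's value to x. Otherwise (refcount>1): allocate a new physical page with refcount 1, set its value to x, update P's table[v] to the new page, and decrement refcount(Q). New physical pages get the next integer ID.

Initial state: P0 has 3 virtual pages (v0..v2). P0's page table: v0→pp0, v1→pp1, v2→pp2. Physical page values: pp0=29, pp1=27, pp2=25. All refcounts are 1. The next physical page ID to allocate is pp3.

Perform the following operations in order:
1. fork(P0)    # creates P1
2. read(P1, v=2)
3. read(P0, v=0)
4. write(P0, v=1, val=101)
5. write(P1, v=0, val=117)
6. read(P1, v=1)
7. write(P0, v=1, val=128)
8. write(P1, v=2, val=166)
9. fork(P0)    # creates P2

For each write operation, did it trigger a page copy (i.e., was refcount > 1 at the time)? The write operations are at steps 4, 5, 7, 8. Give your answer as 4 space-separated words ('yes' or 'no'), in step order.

Op 1: fork(P0) -> P1. 3 ppages; refcounts: pp0:2 pp1:2 pp2:2
Op 2: read(P1, v2) -> 25. No state change.
Op 3: read(P0, v0) -> 29. No state change.
Op 4: write(P0, v1, 101). refcount(pp1)=2>1 -> COPY to pp3. 4 ppages; refcounts: pp0:2 pp1:1 pp2:2 pp3:1
Op 5: write(P1, v0, 117). refcount(pp0)=2>1 -> COPY to pp4. 5 ppages; refcounts: pp0:1 pp1:1 pp2:2 pp3:1 pp4:1
Op 6: read(P1, v1) -> 27. No state change.
Op 7: write(P0, v1, 128). refcount(pp3)=1 -> write in place. 5 ppages; refcounts: pp0:1 pp1:1 pp2:2 pp3:1 pp4:1
Op 8: write(P1, v2, 166). refcount(pp2)=2>1 -> COPY to pp5. 6 ppages; refcounts: pp0:1 pp1:1 pp2:1 pp3:1 pp4:1 pp5:1
Op 9: fork(P0) -> P2. 6 ppages; refcounts: pp0:2 pp1:1 pp2:2 pp3:2 pp4:1 pp5:1

yes yes no yes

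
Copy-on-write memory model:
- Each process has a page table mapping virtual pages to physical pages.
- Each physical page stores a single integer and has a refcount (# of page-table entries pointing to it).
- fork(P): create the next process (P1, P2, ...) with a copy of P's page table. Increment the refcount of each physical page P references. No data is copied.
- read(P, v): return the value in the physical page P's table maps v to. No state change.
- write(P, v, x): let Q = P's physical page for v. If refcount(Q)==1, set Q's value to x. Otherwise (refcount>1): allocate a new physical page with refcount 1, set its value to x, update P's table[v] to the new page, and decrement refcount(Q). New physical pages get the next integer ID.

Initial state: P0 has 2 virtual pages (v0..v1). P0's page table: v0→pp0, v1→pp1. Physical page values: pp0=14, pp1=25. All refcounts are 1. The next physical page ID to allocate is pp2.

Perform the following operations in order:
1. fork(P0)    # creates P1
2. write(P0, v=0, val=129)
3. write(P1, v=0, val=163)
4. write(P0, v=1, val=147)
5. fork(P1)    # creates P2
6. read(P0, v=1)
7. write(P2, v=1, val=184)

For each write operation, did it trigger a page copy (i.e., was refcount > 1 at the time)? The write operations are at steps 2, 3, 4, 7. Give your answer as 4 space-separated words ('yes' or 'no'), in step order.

Op 1: fork(P0) -> P1. 2 ppages; refcounts: pp0:2 pp1:2
Op 2: write(P0, v0, 129). refcount(pp0)=2>1 -> COPY to pp2. 3 ppages; refcounts: pp0:1 pp1:2 pp2:1
Op 3: write(P1, v0, 163). refcount(pp0)=1 -> write in place. 3 ppages; refcounts: pp0:1 pp1:2 pp2:1
Op 4: write(P0, v1, 147). refcount(pp1)=2>1 -> COPY to pp3. 4 ppages; refcounts: pp0:1 pp1:1 pp2:1 pp3:1
Op 5: fork(P1) -> P2. 4 ppages; refcounts: pp0:2 pp1:2 pp2:1 pp3:1
Op 6: read(P0, v1) -> 147. No state change.
Op 7: write(P2, v1, 184). refcount(pp1)=2>1 -> COPY to pp4. 5 ppages; refcounts: pp0:2 pp1:1 pp2:1 pp3:1 pp4:1

yes no yes yes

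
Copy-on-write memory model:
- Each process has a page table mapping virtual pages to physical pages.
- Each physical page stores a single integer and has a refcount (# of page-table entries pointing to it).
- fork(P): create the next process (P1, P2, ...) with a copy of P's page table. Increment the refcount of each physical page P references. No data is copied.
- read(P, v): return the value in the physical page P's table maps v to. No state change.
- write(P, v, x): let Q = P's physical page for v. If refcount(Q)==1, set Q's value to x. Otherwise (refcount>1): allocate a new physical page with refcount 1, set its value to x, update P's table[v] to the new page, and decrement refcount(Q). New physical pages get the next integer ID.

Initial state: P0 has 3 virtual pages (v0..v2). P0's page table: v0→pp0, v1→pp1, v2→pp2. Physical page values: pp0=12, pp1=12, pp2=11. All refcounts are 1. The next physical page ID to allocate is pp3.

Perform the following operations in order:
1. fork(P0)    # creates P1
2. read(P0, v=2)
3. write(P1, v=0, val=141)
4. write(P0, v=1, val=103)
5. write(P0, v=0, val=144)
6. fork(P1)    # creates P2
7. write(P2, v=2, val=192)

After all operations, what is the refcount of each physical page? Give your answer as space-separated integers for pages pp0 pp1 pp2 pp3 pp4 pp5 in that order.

Answer: 1 2 2 2 1 1

Derivation:
Op 1: fork(P0) -> P1. 3 ppages; refcounts: pp0:2 pp1:2 pp2:2
Op 2: read(P0, v2) -> 11. No state change.
Op 3: write(P1, v0, 141). refcount(pp0)=2>1 -> COPY to pp3. 4 ppages; refcounts: pp0:1 pp1:2 pp2:2 pp3:1
Op 4: write(P0, v1, 103). refcount(pp1)=2>1 -> COPY to pp4. 5 ppages; refcounts: pp0:1 pp1:1 pp2:2 pp3:1 pp4:1
Op 5: write(P0, v0, 144). refcount(pp0)=1 -> write in place. 5 ppages; refcounts: pp0:1 pp1:1 pp2:2 pp3:1 pp4:1
Op 6: fork(P1) -> P2. 5 ppages; refcounts: pp0:1 pp1:2 pp2:3 pp3:2 pp4:1
Op 7: write(P2, v2, 192). refcount(pp2)=3>1 -> COPY to pp5. 6 ppages; refcounts: pp0:1 pp1:2 pp2:2 pp3:2 pp4:1 pp5:1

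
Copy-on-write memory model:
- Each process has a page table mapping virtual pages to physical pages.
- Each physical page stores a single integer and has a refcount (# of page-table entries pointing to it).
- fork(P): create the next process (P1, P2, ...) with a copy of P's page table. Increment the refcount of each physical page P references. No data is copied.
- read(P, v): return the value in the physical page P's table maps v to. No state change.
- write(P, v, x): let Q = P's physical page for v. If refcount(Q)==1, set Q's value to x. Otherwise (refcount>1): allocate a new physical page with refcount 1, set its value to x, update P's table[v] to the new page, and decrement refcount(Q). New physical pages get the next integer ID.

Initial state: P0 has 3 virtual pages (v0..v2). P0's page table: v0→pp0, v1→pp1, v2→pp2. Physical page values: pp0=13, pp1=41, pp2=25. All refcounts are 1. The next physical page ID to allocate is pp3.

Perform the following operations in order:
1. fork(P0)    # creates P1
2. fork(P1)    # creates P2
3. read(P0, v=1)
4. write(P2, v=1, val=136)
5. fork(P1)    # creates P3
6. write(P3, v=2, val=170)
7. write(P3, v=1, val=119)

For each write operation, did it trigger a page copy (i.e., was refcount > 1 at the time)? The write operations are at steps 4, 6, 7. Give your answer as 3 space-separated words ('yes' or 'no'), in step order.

Op 1: fork(P0) -> P1. 3 ppages; refcounts: pp0:2 pp1:2 pp2:2
Op 2: fork(P1) -> P2. 3 ppages; refcounts: pp0:3 pp1:3 pp2:3
Op 3: read(P0, v1) -> 41. No state change.
Op 4: write(P2, v1, 136). refcount(pp1)=3>1 -> COPY to pp3. 4 ppages; refcounts: pp0:3 pp1:2 pp2:3 pp3:1
Op 5: fork(P1) -> P3. 4 ppages; refcounts: pp0:4 pp1:3 pp2:4 pp3:1
Op 6: write(P3, v2, 170). refcount(pp2)=4>1 -> COPY to pp4. 5 ppages; refcounts: pp0:4 pp1:3 pp2:3 pp3:1 pp4:1
Op 7: write(P3, v1, 119). refcount(pp1)=3>1 -> COPY to pp5. 6 ppages; refcounts: pp0:4 pp1:2 pp2:3 pp3:1 pp4:1 pp5:1

yes yes yes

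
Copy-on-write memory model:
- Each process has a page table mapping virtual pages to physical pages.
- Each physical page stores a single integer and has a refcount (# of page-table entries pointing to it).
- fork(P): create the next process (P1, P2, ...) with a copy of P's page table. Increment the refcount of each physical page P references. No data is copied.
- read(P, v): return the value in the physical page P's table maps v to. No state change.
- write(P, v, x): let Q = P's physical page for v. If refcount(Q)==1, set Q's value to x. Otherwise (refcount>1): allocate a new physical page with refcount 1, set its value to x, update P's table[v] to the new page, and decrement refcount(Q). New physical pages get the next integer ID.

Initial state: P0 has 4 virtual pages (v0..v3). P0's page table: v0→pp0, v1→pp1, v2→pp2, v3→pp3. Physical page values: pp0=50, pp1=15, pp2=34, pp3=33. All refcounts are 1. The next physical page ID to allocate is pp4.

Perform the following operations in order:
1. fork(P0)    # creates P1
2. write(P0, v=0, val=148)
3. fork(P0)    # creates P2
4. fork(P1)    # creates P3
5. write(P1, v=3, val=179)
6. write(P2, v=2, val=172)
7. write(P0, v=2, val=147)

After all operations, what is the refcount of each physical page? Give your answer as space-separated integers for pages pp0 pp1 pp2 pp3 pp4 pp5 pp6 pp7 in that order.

Answer: 2 4 2 3 2 1 1 1

Derivation:
Op 1: fork(P0) -> P1. 4 ppages; refcounts: pp0:2 pp1:2 pp2:2 pp3:2
Op 2: write(P0, v0, 148). refcount(pp0)=2>1 -> COPY to pp4. 5 ppages; refcounts: pp0:1 pp1:2 pp2:2 pp3:2 pp4:1
Op 3: fork(P0) -> P2. 5 ppages; refcounts: pp0:1 pp1:3 pp2:3 pp3:3 pp4:2
Op 4: fork(P1) -> P3. 5 ppages; refcounts: pp0:2 pp1:4 pp2:4 pp3:4 pp4:2
Op 5: write(P1, v3, 179). refcount(pp3)=4>1 -> COPY to pp5. 6 ppages; refcounts: pp0:2 pp1:4 pp2:4 pp3:3 pp4:2 pp5:1
Op 6: write(P2, v2, 172). refcount(pp2)=4>1 -> COPY to pp6. 7 ppages; refcounts: pp0:2 pp1:4 pp2:3 pp3:3 pp4:2 pp5:1 pp6:1
Op 7: write(P0, v2, 147). refcount(pp2)=3>1 -> COPY to pp7. 8 ppages; refcounts: pp0:2 pp1:4 pp2:2 pp3:3 pp4:2 pp5:1 pp6:1 pp7:1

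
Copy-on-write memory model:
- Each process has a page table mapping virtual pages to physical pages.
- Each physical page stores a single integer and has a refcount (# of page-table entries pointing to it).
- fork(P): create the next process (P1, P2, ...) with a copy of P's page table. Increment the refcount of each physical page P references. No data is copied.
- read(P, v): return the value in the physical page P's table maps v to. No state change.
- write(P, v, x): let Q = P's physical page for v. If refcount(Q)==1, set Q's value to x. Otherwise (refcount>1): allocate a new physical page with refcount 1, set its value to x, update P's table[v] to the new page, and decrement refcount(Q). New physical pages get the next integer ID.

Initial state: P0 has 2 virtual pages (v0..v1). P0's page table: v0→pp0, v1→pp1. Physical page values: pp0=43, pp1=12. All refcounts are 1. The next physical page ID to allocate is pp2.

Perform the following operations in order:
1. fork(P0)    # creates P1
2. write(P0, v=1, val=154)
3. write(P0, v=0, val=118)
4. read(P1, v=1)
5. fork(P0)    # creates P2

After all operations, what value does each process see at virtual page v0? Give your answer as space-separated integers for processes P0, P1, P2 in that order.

Op 1: fork(P0) -> P1. 2 ppages; refcounts: pp0:2 pp1:2
Op 2: write(P0, v1, 154). refcount(pp1)=2>1 -> COPY to pp2. 3 ppages; refcounts: pp0:2 pp1:1 pp2:1
Op 3: write(P0, v0, 118). refcount(pp0)=2>1 -> COPY to pp3. 4 ppages; refcounts: pp0:1 pp1:1 pp2:1 pp3:1
Op 4: read(P1, v1) -> 12. No state change.
Op 5: fork(P0) -> P2. 4 ppages; refcounts: pp0:1 pp1:1 pp2:2 pp3:2
P0: v0 -> pp3 = 118
P1: v0 -> pp0 = 43
P2: v0 -> pp3 = 118

Answer: 118 43 118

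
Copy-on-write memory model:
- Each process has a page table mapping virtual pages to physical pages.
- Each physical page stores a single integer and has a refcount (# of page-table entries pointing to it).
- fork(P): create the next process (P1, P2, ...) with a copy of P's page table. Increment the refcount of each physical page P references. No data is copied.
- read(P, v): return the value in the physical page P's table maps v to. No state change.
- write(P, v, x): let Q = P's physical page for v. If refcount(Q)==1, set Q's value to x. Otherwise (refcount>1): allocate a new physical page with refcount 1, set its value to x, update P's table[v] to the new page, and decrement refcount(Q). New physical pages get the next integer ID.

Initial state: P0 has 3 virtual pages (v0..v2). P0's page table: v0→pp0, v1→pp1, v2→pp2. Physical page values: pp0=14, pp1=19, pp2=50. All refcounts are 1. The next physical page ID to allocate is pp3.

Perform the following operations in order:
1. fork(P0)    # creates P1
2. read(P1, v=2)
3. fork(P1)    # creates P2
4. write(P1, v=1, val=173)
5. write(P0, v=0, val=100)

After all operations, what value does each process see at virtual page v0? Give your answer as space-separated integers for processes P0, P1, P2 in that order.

Op 1: fork(P0) -> P1. 3 ppages; refcounts: pp0:2 pp1:2 pp2:2
Op 2: read(P1, v2) -> 50. No state change.
Op 3: fork(P1) -> P2. 3 ppages; refcounts: pp0:3 pp1:3 pp2:3
Op 4: write(P1, v1, 173). refcount(pp1)=3>1 -> COPY to pp3. 4 ppages; refcounts: pp0:3 pp1:2 pp2:3 pp3:1
Op 5: write(P0, v0, 100). refcount(pp0)=3>1 -> COPY to pp4. 5 ppages; refcounts: pp0:2 pp1:2 pp2:3 pp3:1 pp4:1
P0: v0 -> pp4 = 100
P1: v0 -> pp0 = 14
P2: v0 -> pp0 = 14

Answer: 100 14 14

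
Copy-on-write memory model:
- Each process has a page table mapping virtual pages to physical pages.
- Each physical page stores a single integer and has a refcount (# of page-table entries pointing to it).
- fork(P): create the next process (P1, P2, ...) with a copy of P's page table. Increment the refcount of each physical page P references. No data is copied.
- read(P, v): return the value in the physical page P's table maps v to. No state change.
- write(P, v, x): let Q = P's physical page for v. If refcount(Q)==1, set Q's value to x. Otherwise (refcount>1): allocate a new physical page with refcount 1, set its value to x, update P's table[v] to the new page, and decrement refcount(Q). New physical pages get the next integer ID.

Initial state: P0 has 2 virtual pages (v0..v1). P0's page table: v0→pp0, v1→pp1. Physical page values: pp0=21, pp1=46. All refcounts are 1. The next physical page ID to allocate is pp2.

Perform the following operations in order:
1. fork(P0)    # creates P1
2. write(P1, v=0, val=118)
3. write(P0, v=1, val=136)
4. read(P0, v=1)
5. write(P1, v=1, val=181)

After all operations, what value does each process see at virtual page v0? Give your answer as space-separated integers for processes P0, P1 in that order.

Answer: 21 118

Derivation:
Op 1: fork(P0) -> P1. 2 ppages; refcounts: pp0:2 pp1:2
Op 2: write(P1, v0, 118). refcount(pp0)=2>1 -> COPY to pp2. 3 ppages; refcounts: pp0:1 pp1:2 pp2:1
Op 3: write(P0, v1, 136). refcount(pp1)=2>1 -> COPY to pp3. 4 ppages; refcounts: pp0:1 pp1:1 pp2:1 pp3:1
Op 4: read(P0, v1) -> 136. No state change.
Op 5: write(P1, v1, 181). refcount(pp1)=1 -> write in place. 4 ppages; refcounts: pp0:1 pp1:1 pp2:1 pp3:1
P0: v0 -> pp0 = 21
P1: v0 -> pp2 = 118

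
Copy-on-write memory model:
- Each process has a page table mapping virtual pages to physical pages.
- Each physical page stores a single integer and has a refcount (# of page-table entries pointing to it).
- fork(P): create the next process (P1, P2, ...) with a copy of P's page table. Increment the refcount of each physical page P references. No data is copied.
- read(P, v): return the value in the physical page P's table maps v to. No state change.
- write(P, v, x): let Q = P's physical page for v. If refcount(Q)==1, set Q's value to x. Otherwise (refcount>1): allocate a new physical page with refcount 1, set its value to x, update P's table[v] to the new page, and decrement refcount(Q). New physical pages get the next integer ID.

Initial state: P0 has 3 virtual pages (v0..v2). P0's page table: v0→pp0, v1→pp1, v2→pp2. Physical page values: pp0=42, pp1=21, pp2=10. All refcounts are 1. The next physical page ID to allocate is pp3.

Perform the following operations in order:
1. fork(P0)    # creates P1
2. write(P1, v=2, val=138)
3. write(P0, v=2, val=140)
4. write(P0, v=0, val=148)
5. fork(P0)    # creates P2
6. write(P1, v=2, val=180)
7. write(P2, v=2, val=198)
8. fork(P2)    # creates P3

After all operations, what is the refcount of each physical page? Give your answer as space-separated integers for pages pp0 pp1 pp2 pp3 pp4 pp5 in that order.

Answer: 1 4 1 1 3 2

Derivation:
Op 1: fork(P0) -> P1. 3 ppages; refcounts: pp0:2 pp1:2 pp2:2
Op 2: write(P1, v2, 138). refcount(pp2)=2>1 -> COPY to pp3. 4 ppages; refcounts: pp0:2 pp1:2 pp2:1 pp3:1
Op 3: write(P0, v2, 140). refcount(pp2)=1 -> write in place. 4 ppages; refcounts: pp0:2 pp1:2 pp2:1 pp3:1
Op 4: write(P0, v0, 148). refcount(pp0)=2>1 -> COPY to pp4. 5 ppages; refcounts: pp0:1 pp1:2 pp2:1 pp3:1 pp4:1
Op 5: fork(P0) -> P2. 5 ppages; refcounts: pp0:1 pp1:3 pp2:2 pp3:1 pp4:2
Op 6: write(P1, v2, 180). refcount(pp3)=1 -> write in place. 5 ppages; refcounts: pp0:1 pp1:3 pp2:2 pp3:1 pp4:2
Op 7: write(P2, v2, 198). refcount(pp2)=2>1 -> COPY to pp5. 6 ppages; refcounts: pp0:1 pp1:3 pp2:1 pp3:1 pp4:2 pp5:1
Op 8: fork(P2) -> P3. 6 ppages; refcounts: pp0:1 pp1:4 pp2:1 pp3:1 pp4:3 pp5:2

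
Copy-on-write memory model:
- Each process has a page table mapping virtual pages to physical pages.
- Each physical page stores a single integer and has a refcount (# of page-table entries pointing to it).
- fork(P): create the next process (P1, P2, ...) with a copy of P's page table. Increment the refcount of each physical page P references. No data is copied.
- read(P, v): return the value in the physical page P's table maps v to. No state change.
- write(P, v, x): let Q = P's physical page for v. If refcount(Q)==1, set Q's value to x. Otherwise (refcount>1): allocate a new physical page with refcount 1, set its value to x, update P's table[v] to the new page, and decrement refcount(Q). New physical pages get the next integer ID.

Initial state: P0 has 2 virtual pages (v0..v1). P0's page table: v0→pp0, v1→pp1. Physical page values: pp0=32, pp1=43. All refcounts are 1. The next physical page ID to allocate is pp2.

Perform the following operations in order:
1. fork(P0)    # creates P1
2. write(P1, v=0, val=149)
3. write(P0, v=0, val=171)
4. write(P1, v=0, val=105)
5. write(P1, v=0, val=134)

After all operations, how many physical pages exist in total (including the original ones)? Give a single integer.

Answer: 3

Derivation:
Op 1: fork(P0) -> P1. 2 ppages; refcounts: pp0:2 pp1:2
Op 2: write(P1, v0, 149). refcount(pp0)=2>1 -> COPY to pp2. 3 ppages; refcounts: pp0:1 pp1:2 pp2:1
Op 3: write(P0, v0, 171). refcount(pp0)=1 -> write in place. 3 ppages; refcounts: pp0:1 pp1:2 pp2:1
Op 4: write(P1, v0, 105). refcount(pp2)=1 -> write in place. 3 ppages; refcounts: pp0:1 pp1:2 pp2:1
Op 5: write(P1, v0, 134). refcount(pp2)=1 -> write in place. 3 ppages; refcounts: pp0:1 pp1:2 pp2:1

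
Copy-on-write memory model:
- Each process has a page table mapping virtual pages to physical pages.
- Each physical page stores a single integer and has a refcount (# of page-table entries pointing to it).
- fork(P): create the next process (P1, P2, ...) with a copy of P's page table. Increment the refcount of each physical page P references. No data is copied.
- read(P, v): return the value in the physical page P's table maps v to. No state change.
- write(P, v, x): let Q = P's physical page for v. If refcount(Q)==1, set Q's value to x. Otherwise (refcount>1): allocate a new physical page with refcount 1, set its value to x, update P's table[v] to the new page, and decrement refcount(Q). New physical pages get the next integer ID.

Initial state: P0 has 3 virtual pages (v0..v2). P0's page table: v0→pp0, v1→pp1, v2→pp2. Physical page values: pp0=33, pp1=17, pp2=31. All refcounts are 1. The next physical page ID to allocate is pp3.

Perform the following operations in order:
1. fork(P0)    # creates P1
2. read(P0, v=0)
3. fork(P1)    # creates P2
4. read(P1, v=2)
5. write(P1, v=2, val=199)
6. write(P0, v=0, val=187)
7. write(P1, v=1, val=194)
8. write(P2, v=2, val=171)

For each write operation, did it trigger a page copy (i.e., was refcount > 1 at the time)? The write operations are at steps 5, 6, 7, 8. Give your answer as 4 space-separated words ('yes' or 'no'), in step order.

Op 1: fork(P0) -> P1. 3 ppages; refcounts: pp0:2 pp1:2 pp2:2
Op 2: read(P0, v0) -> 33. No state change.
Op 3: fork(P1) -> P2. 3 ppages; refcounts: pp0:3 pp1:3 pp2:3
Op 4: read(P1, v2) -> 31. No state change.
Op 5: write(P1, v2, 199). refcount(pp2)=3>1 -> COPY to pp3. 4 ppages; refcounts: pp0:3 pp1:3 pp2:2 pp3:1
Op 6: write(P0, v0, 187). refcount(pp0)=3>1 -> COPY to pp4. 5 ppages; refcounts: pp0:2 pp1:3 pp2:2 pp3:1 pp4:1
Op 7: write(P1, v1, 194). refcount(pp1)=3>1 -> COPY to pp5. 6 ppages; refcounts: pp0:2 pp1:2 pp2:2 pp3:1 pp4:1 pp5:1
Op 8: write(P2, v2, 171). refcount(pp2)=2>1 -> COPY to pp6. 7 ppages; refcounts: pp0:2 pp1:2 pp2:1 pp3:1 pp4:1 pp5:1 pp6:1

yes yes yes yes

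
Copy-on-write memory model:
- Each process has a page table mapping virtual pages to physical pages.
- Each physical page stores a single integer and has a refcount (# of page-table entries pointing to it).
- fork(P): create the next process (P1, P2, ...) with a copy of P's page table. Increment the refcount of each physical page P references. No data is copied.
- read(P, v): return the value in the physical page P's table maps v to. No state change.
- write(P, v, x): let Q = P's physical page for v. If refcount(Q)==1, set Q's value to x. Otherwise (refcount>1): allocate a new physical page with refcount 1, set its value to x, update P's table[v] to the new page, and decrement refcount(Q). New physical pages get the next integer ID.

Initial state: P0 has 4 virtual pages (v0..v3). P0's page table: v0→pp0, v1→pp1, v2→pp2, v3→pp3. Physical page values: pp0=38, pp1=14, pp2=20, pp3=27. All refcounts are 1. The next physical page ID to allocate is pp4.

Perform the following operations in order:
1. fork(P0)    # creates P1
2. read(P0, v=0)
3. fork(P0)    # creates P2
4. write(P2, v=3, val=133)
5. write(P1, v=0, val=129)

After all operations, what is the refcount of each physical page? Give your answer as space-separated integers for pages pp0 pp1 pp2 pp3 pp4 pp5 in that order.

Op 1: fork(P0) -> P1. 4 ppages; refcounts: pp0:2 pp1:2 pp2:2 pp3:2
Op 2: read(P0, v0) -> 38. No state change.
Op 3: fork(P0) -> P2. 4 ppages; refcounts: pp0:3 pp1:3 pp2:3 pp3:3
Op 4: write(P2, v3, 133). refcount(pp3)=3>1 -> COPY to pp4. 5 ppages; refcounts: pp0:3 pp1:3 pp2:3 pp3:2 pp4:1
Op 5: write(P1, v0, 129). refcount(pp0)=3>1 -> COPY to pp5. 6 ppages; refcounts: pp0:2 pp1:3 pp2:3 pp3:2 pp4:1 pp5:1

Answer: 2 3 3 2 1 1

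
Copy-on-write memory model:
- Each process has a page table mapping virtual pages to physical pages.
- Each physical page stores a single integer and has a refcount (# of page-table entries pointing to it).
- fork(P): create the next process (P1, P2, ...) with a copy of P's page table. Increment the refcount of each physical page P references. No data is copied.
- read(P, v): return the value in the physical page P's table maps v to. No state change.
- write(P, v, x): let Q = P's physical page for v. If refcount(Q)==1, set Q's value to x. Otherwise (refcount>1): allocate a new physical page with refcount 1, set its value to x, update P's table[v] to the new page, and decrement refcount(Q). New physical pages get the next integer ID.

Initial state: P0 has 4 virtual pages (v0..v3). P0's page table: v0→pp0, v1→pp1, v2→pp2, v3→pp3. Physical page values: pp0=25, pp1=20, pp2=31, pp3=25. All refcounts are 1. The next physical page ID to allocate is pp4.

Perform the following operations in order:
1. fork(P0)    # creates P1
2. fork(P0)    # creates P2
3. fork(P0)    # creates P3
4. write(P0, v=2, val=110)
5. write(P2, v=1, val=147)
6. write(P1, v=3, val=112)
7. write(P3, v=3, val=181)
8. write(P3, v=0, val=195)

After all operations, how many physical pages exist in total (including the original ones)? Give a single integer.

Answer: 9

Derivation:
Op 1: fork(P0) -> P1. 4 ppages; refcounts: pp0:2 pp1:2 pp2:2 pp3:2
Op 2: fork(P0) -> P2. 4 ppages; refcounts: pp0:3 pp1:3 pp2:3 pp3:3
Op 3: fork(P0) -> P3. 4 ppages; refcounts: pp0:4 pp1:4 pp2:4 pp3:4
Op 4: write(P0, v2, 110). refcount(pp2)=4>1 -> COPY to pp4. 5 ppages; refcounts: pp0:4 pp1:4 pp2:3 pp3:4 pp4:1
Op 5: write(P2, v1, 147). refcount(pp1)=4>1 -> COPY to pp5. 6 ppages; refcounts: pp0:4 pp1:3 pp2:3 pp3:4 pp4:1 pp5:1
Op 6: write(P1, v3, 112). refcount(pp3)=4>1 -> COPY to pp6. 7 ppages; refcounts: pp0:4 pp1:3 pp2:3 pp3:3 pp4:1 pp5:1 pp6:1
Op 7: write(P3, v3, 181). refcount(pp3)=3>1 -> COPY to pp7. 8 ppages; refcounts: pp0:4 pp1:3 pp2:3 pp3:2 pp4:1 pp5:1 pp6:1 pp7:1
Op 8: write(P3, v0, 195). refcount(pp0)=4>1 -> COPY to pp8. 9 ppages; refcounts: pp0:3 pp1:3 pp2:3 pp3:2 pp4:1 pp5:1 pp6:1 pp7:1 pp8:1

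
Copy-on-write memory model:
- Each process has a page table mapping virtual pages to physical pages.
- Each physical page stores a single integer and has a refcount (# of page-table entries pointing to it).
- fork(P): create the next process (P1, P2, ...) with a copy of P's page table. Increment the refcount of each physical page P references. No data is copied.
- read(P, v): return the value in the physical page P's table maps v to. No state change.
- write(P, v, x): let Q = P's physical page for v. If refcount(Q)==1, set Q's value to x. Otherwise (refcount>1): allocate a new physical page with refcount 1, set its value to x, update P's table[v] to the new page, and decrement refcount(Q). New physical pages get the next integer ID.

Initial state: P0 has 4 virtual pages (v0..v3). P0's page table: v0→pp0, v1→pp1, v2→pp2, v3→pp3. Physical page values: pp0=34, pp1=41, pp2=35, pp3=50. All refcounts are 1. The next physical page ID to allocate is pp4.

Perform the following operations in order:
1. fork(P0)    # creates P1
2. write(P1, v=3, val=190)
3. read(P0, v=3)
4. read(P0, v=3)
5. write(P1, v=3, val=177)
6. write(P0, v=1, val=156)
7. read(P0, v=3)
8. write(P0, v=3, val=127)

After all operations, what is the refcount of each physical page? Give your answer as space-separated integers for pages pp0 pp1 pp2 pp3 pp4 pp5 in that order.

Op 1: fork(P0) -> P1. 4 ppages; refcounts: pp0:2 pp1:2 pp2:2 pp3:2
Op 2: write(P1, v3, 190). refcount(pp3)=2>1 -> COPY to pp4. 5 ppages; refcounts: pp0:2 pp1:2 pp2:2 pp3:1 pp4:1
Op 3: read(P0, v3) -> 50. No state change.
Op 4: read(P0, v3) -> 50. No state change.
Op 5: write(P1, v3, 177). refcount(pp4)=1 -> write in place. 5 ppages; refcounts: pp0:2 pp1:2 pp2:2 pp3:1 pp4:1
Op 6: write(P0, v1, 156). refcount(pp1)=2>1 -> COPY to pp5. 6 ppages; refcounts: pp0:2 pp1:1 pp2:2 pp3:1 pp4:1 pp5:1
Op 7: read(P0, v3) -> 50. No state change.
Op 8: write(P0, v3, 127). refcount(pp3)=1 -> write in place. 6 ppages; refcounts: pp0:2 pp1:1 pp2:2 pp3:1 pp4:1 pp5:1

Answer: 2 1 2 1 1 1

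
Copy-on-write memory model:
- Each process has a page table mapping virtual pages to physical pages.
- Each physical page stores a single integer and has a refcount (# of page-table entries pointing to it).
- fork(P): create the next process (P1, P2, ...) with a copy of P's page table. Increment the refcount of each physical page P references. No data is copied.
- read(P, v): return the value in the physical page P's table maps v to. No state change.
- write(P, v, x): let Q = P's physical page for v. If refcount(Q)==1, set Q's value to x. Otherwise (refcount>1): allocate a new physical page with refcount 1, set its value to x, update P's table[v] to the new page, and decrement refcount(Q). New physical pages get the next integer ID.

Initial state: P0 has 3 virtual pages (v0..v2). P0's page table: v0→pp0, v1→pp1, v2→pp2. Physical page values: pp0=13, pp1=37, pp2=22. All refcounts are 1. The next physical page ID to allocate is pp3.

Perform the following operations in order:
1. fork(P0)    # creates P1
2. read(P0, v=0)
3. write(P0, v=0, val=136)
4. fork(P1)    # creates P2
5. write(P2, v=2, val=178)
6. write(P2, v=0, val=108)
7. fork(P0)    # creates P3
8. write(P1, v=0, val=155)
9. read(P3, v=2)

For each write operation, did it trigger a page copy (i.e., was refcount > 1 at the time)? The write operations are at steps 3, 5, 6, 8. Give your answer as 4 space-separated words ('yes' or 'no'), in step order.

Op 1: fork(P0) -> P1. 3 ppages; refcounts: pp0:2 pp1:2 pp2:2
Op 2: read(P0, v0) -> 13. No state change.
Op 3: write(P0, v0, 136). refcount(pp0)=2>1 -> COPY to pp3. 4 ppages; refcounts: pp0:1 pp1:2 pp2:2 pp3:1
Op 4: fork(P1) -> P2. 4 ppages; refcounts: pp0:2 pp1:3 pp2:3 pp3:1
Op 5: write(P2, v2, 178). refcount(pp2)=3>1 -> COPY to pp4. 5 ppages; refcounts: pp0:2 pp1:3 pp2:2 pp3:1 pp4:1
Op 6: write(P2, v0, 108). refcount(pp0)=2>1 -> COPY to pp5. 6 ppages; refcounts: pp0:1 pp1:3 pp2:2 pp3:1 pp4:1 pp5:1
Op 7: fork(P0) -> P3. 6 ppages; refcounts: pp0:1 pp1:4 pp2:3 pp3:2 pp4:1 pp5:1
Op 8: write(P1, v0, 155). refcount(pp0)=1 -> write in place. 6 ppages; refcounts: pp0:1 pp1:4 pp2:3 pp3:2 pp4:1 pp5:1
Op 9: read(P3, v2) -> 22. No state change.

yes yes yes no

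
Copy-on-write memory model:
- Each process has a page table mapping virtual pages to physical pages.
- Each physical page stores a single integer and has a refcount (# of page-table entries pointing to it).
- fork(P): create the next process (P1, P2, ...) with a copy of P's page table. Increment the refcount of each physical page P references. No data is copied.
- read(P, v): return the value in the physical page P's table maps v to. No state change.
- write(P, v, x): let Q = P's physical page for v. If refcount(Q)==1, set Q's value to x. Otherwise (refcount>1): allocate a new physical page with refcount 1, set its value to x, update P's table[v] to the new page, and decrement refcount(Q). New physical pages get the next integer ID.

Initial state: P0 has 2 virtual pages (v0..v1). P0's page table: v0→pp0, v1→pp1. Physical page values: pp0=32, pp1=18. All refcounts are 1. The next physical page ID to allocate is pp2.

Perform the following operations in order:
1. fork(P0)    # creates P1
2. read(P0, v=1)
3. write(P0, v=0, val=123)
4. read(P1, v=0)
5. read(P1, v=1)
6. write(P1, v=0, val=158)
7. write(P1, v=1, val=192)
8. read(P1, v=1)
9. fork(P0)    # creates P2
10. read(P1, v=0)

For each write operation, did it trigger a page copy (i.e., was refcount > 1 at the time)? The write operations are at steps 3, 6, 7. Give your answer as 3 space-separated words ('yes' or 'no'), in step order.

Op 1: fork(P0) -> P1. 2 ppages; refcounts: pp0:2 pp1:2
Op 2: read(P0, v1) -> 18. No state change.
Op 3: write(P0, v0, 123). refcount(pp0)=2>1 -> COPY to pp2. 3 ppages; refcounts: pp0:1 pp1:2 pp2:1
Op 4: read(P1, v0) -> 32. No state change.
Op 5: read(P1, v1) -> 18. No state change.
Op 6: write(P1, v0, 158). refcount(pp0)=1 -> write in place. 3 ppages; refcounts: pp0:1 pp1:2 pp2:1
Op 7: write(P1, v1, 192). refcount(pp1)=2>1 -> COPY to pp3. 4 ppages; refcounts: pp0:1 pp1:1 pp2:1 pp3:1
Op 8: read(P1, v1) -> 192. No state change.
Op 9: fork(P0) -> P2. 4 ppages; refcounts: pp0:1 pp1:2 pp2:2 pp3:1
Op 10: read(P1, v0) -> 158. No state change.

yes no yes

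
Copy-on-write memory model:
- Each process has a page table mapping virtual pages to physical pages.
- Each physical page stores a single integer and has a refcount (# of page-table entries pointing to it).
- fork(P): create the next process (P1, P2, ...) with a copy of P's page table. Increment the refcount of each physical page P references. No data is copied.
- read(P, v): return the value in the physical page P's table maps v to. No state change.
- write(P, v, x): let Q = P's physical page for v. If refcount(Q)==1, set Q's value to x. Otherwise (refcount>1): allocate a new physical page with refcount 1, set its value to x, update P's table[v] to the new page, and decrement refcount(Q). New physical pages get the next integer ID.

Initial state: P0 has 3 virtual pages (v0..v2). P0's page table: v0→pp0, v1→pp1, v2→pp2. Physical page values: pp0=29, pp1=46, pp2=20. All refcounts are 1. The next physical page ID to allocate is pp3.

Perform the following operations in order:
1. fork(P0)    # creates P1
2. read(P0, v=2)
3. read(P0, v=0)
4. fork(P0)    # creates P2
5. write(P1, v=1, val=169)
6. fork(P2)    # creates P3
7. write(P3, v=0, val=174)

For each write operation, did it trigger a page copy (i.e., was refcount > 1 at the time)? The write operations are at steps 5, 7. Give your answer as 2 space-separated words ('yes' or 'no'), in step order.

Op 1: fork(P0) -> P1. 3 ppages; refcounts: pp0:2 pp1:2 pp2:2
Op 2: read(P0, v2) -> 20. No state change.
Op 3: read(P0, v0) -> 29. No state change.
Op 4: fork(P0) -> P2. 3 ppages; refcounts: pp0:3 pp1:3 pp2:3
Op 5: write(P1, v1, 169). refcount(pp1)=3>1 -> COPY to pp3. 4 ppages; refcounts: pp0:3 pp1:2 pp2:3 pp3:1
Op 6: fork(P2) -> P3. 4 ppages; refcounts: pp0:4 pp1:3 pp2:4 pp3:1
Op 7: write(P3, v0, 174). refcount(pp0)=4>1 -> COPY to pp4. 5 ppages; refcounts: pp0:3 pp1:3 pp2:4 pp3:1 pp4:1

yes yes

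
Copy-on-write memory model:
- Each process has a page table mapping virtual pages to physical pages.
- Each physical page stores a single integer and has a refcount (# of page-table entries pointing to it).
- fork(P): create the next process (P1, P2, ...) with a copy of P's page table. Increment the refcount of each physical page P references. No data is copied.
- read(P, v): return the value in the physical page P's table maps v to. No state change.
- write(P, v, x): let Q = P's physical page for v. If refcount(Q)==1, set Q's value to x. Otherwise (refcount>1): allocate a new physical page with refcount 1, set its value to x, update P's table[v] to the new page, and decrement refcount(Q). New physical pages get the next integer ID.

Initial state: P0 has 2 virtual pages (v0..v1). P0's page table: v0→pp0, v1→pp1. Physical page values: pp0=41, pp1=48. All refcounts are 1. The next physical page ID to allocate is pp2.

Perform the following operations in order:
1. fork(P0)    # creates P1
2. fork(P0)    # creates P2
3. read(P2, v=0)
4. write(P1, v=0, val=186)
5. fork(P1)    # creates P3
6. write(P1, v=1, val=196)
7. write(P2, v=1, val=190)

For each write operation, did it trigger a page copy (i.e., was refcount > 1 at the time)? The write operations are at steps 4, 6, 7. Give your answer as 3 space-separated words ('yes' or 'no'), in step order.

Op 1: fork(P0) -> P1. 2 ppages; refcounts: pp0:2 pp1:2
Op 2: fork(P0) -> P2. 2 ppages; refcounts: pp0:3 pp1:3
Op 3: read(P2, v0) -> 41. No state change.
Op 4: write(P1, v0, 186). refcount(pp0)=3>1 -> COPY to pp2. 3 ppages; refcounts: pp0:2 pp1:3 pp2:1
Op 5: fork(P1) -> P3. 3 ppages; refcounts: pp0:2 pp1:4 pp2:2
Op 6: write(P1, v1, 196). refcount(pp1)=4>1 -> COPY to pp3. 4 ppages; refcounts: pp0:2 pp1:3 pp2:2 pp3:1
Op 7: write(P2, v1, 190). refcount(pp1)=3>1 -> COPY to pp4. 5 ppages; refcounts: pp0:2 pp1:2 pp2:2 pp3:1 pp4:1

yes yes yes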